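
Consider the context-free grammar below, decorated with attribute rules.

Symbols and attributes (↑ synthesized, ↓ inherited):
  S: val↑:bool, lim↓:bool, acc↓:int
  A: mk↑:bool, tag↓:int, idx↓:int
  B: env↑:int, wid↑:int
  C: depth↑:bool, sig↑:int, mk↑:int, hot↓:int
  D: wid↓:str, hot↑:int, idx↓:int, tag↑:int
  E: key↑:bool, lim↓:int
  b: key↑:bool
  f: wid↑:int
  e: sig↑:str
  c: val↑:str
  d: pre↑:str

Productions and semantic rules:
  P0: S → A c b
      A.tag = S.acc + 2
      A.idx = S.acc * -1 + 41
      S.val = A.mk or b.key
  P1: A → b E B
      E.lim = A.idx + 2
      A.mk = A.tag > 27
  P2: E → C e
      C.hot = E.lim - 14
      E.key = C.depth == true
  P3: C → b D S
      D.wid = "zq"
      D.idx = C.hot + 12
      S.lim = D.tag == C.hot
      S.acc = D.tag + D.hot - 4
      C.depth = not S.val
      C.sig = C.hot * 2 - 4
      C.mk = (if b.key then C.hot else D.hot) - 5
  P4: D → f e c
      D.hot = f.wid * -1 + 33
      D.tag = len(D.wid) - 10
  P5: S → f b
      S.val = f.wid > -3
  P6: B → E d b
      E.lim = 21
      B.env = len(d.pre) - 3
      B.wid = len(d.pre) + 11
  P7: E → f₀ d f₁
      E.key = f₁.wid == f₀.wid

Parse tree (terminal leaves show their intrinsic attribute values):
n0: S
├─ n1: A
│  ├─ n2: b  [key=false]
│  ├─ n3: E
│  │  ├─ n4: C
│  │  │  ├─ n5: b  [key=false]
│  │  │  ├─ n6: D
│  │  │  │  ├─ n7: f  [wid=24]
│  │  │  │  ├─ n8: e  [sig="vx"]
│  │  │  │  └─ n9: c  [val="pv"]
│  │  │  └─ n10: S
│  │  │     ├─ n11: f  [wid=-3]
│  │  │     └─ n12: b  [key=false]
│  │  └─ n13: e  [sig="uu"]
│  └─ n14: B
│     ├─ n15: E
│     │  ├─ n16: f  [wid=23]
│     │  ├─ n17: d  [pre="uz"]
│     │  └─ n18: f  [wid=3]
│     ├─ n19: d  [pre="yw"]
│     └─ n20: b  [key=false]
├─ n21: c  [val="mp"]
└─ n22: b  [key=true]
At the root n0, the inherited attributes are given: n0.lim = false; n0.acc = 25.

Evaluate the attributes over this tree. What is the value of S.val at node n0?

true

1. n0.lim = false  [given at root]
2. n0.acc = 25  [given at root]
3. n1.tag = 27  [S.acc + 2]
4. n1.idx = 16  [S.acc * -1 + 41]
5. n2.key = false  [terminal]
6. n3.lim = 18  [A.idx + 2]
7. n4.hot = 4  [E.lim - 14]
8. n5.key = false  [terminal]
9. n6.wid = "zq"  ["zq"]
10. n6.idx = 16  [C.hot + 12]
11. n7.wid = 24  [terminal]
12. n8.sig = "vx"  [terminal]
13. n9.val = "pv"  [terminal]
14. n6.hot = 9  [f.wid * -1 + 33]
15. n6.tag = -8  [len(D.wid) - 10]
16. n10.lim = false  [D.tag == C.hot]
17. n10.acc = -3  [D.tag + D.hot - 4]
18. n11.wid = -3  [terminal]
19. n12.key = false  [terminal]
20. n10.val = false  [f.wid > -3]
21. n4.depth = true  [not S.val]
22. n4.sig = 4  [C.hot * 2 - 4]
23. n4.mk = 4  [(if b.key then C.hot else D.hot) - 5]
24. n13.sig = "uu"  [terminal]
25. n3.key = true  [C.depth == true]
26. n15.lim = 21  [21]
27. n16.wid = 23  [terminal]
28. n17.pre = "uz"  [terminal]
29. n18.wid = 3  [terminal]
30. n15.key = false  [f₁.wid == f₀.wid]
31. n19.pre = "yw"  [terminal]
32. n20.key = false  [terminal]
33. n14.env = -1  [len(d.pre) - 3]
34. n14.wid = 13  [len(d.pre) + 11]
35. n1.mk = false  [A.tag > 27]
36. n21.val = "mp"  [terminal]
37. n22.key = true  [terminal]
38. n0.val = true  [A.mk or b.key]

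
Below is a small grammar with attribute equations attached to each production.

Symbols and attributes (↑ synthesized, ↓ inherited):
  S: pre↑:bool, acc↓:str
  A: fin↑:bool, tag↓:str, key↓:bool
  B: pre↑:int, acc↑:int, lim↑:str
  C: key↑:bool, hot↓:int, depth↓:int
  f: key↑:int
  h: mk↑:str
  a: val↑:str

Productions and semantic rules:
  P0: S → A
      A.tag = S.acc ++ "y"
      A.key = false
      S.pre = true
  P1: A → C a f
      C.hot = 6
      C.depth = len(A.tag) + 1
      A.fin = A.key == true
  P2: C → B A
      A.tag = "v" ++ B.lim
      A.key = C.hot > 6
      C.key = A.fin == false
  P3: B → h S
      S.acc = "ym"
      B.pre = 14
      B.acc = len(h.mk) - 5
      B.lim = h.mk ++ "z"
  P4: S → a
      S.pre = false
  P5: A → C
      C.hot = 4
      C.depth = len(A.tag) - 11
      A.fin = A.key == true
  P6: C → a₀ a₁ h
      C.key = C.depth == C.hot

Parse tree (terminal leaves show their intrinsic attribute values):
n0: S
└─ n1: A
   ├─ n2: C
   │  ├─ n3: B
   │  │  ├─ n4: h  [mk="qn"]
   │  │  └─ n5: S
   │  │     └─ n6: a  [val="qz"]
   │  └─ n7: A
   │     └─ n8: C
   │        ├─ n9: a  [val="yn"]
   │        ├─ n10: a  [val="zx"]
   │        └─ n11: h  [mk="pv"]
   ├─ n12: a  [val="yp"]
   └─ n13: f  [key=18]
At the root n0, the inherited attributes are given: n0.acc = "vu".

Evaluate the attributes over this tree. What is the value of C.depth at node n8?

1. n0.acc = "vu"  [given at root]
2. n1.tag = "vuy"  [S.acc ++ "y"]
3. n1.key = false  [false]
4. n2.hot = 6  [6]
5. n2.depth = 4  [len(A.tag) + 1]
6. n4.mk = "qn"  [terminal]
7. n5.acc = "ym"  ["ym"]
8. n6.val = "qz"  [terminal]
9. n5.pre = false  [false]
10. n3.pre = 14  [14]
11. n3.acc = -3  [len(h.mk) - 5]
12. n3.lim = "qnz"  [h.mk ++ "z"]
13. n7.tag = "vqnz"  ["v" ++ B.lim]
14. n7.key = false  [C.hot > 6]
15. n8.hot = 4  [4]
16. n8.depth = -7  [len(A.tag) - 11]
17. n9.val = "yn"  [terminal]
18. n10.val = "zx"  [terminal]
19. n11.mk = "pv"  [terminal]
20. n8.key = false  [C.depth == C.hot]
21. n7.fin = false  [A.key == true]
22. n2.key = true  [A.fin == false]
23. n12.val = "yp"  [terminal]
24. n13.key = 18  [terminal]
25. n1.fin = false  [A.key == true]
26. n0.pre = true  [true]

-7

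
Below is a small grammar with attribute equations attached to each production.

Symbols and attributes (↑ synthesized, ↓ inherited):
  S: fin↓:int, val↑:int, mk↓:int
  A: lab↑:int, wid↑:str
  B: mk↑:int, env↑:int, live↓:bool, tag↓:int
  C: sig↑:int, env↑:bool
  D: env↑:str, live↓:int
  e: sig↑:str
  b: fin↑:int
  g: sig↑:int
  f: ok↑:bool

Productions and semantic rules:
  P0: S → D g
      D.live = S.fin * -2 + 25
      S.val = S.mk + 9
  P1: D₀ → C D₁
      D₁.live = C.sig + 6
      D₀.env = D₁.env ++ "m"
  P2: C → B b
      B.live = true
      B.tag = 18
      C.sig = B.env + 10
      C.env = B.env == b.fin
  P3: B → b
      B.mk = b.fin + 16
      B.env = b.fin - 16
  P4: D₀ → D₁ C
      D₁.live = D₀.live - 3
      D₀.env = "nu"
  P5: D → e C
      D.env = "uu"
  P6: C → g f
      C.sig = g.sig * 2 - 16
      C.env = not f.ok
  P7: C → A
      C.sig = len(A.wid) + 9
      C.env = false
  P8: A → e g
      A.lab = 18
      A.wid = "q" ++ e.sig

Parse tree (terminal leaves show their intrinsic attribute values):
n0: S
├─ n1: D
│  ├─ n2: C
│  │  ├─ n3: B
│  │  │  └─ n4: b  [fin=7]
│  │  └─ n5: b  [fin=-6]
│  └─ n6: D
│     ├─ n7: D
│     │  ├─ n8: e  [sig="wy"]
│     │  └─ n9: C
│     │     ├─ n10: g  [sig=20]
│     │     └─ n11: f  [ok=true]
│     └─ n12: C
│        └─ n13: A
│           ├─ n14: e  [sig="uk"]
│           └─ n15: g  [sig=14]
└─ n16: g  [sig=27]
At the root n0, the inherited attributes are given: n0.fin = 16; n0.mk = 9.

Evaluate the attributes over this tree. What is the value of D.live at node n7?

4

1. n0.fin = 16  [given at root]
2. n0.mk = 9  [given at root]
3. n1.live = -7  [S.fin * -2 + 25]
4. n3.live = true  [true]
5. n3.tag = 18  [18]
6. n4.fin = 7  [terminal]
7. n3.mk = 23  [b.fin + 16]
8. n3.env = -9  [b.fin - 16]
9. n5.fin = -6  [terminal]
10. n2.sig = 1  [B.env + 10]
11. n2.env = false  [B.env == b.fin]
12. n6.live = 7  [C.sig + 6]
13. n7.live = 4  [D₀.live - 3]
14. n8.sig = "wy"  [terminal]
15. n10.sig = 20  [terminal]
16. n11.ok = true  [terminal]
17. n9.sig = 24  [g.sig * 2 - 16]
18. n9.env = false  [not f.ok]
19. n7.env = "uu"  ["uu"]
20. n14.sig = "uk"  [terminal]
21. n15.sig = 14  [terminal]
22. n13.lab = 18  [18]
23. n13.wid = "quk"  ["q" ++ e.sig]
24. n12.sig = 12  [len(A.wid) + 9]
25. n12.env = false  [false]
26. n6.env = "nu"  ["nu"]
27. n1.env = "num"  [D₁.env ++ "m"]
28. n16.sig = 27  [terminal]
29. n0.val = 18  [S.mk + 9]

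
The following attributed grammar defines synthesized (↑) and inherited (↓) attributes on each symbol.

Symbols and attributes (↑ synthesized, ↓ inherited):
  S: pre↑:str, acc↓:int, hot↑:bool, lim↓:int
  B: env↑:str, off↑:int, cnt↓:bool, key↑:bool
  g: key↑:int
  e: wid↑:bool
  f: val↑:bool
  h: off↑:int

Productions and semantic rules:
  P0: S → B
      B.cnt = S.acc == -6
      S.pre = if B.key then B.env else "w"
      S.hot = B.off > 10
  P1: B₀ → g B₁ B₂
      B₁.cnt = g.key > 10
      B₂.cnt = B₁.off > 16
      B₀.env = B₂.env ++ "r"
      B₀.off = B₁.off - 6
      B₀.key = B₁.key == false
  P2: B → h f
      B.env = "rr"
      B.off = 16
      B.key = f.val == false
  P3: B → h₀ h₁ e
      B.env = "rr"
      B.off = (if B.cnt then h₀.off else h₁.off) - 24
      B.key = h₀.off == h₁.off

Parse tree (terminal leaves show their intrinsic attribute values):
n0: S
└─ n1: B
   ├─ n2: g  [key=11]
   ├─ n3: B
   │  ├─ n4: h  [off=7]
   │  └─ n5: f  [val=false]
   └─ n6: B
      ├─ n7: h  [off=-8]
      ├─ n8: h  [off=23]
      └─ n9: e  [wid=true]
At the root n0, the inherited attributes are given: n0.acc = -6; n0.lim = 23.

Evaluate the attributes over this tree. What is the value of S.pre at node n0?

1. n0.acc = -6  [given at root]
2. n0.lim = 23  [given at root]
3. n1.cnt = true  [S.acc == -6]
4. n2.key = 11  [terminal]
5. n3.cnt = true  [g.key > 10]
6. n4.off = 7  [terminal]
7. n5.val = false  [terminal]
8. n3.env = "rr"  ["rr"]
9. n3.off = 16  [16]
10. n3.key = true  [f.val == false]
11. n6.cnt = false  [B₁.off > 16]
12. n7.off = -8  [terminal]
13. n8.off = 23  [terminal]
14. n9.wid = true  [terminal]
15. n6.env = "rr"  ["rr"]
16. n6.off = -1  [(if B.cnt then h₀.off else h₁.off) - 24]
17. n6.key = false  [h₀.off == h₁.off]
18. n1.env = "rrr"  [B₂.env ++ "r"]
19. n1.off = 10  [B₁.off - 6]
20. n1.key = false  [B₁.key == false]
21. n0.pre = "w"  [if B.key then B.env else "w"]
22. n0.hot = false  [B.off > 10]

"w"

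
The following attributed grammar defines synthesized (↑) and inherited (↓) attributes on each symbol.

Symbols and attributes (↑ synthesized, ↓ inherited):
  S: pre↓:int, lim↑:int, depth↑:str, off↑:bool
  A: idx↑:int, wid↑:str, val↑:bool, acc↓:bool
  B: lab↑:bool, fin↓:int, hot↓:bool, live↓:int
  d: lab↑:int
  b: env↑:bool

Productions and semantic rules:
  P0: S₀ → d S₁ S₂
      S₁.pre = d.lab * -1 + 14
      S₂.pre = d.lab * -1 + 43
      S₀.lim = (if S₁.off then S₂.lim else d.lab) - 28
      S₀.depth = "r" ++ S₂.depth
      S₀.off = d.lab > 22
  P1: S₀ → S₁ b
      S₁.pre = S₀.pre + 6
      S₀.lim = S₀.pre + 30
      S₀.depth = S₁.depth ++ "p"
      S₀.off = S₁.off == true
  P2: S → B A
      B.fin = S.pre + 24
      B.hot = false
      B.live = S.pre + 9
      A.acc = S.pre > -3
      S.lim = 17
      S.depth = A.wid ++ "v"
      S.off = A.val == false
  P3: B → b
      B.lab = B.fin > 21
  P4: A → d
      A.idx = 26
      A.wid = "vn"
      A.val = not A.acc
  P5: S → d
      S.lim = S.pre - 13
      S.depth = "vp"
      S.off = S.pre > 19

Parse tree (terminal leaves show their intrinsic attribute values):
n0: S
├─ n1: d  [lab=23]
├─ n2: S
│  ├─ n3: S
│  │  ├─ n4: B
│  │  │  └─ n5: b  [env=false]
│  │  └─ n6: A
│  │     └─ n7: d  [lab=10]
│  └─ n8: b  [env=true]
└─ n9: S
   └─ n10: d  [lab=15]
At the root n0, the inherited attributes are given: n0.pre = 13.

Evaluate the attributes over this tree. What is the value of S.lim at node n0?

-5

1. n0.pre = 13  [given at root]
2. n1.lab = 23  [terminal]
3. n2.pre = -9  [d.lab * -1 + 14]
4. n3.pre = -3  [S₀.pre + 6]
5. n4.fin = 21  [S.pre + 24]
6. n4.hot = false  [false]
7. n4.live = 6  [S.pre + 9]
8. n5.env = false  [terminal]
9. n4.lab = false  [B.fin > 21]
10. n6.acc = false  [S.pre > -3]
11. n7.lab = 10  [terminal]
12. n6.idx = 26  [26]
13. n6.wid = "vn"  ["vn"]
14. n6.val = true  [not A.acc]
15. n3.lim = 17  [17]
16. n3.depth = "vnv"  [A.wid ++ "v"]
17. n3.off = false  [A.val == false]
18. n8.env = true  [terminal]
19. n2.lim = 21  [S₀.pre + 30]
20. n2.depth = "vnvp"  [S₁.depth ++ "p"]
21. n2.off = false  [S₁.off == true]
22. n9.pre = 20  [d.lab * -1 + 43]
23. n10.lab = 15  [terminal]
24. n9.lim = 7  [S.pre - 13]
25. n9.depth = "vp"  ["vp"]
26. n9.off = true  [S.pre > 19]
27. n0.lim = -5  [(if S₁.off then S₂.lim else d.lab) - 28]
28. n0.depth = "rvp"  ["r" ++ S₂.depth]
29. n0.off = true  [d.lab > 22]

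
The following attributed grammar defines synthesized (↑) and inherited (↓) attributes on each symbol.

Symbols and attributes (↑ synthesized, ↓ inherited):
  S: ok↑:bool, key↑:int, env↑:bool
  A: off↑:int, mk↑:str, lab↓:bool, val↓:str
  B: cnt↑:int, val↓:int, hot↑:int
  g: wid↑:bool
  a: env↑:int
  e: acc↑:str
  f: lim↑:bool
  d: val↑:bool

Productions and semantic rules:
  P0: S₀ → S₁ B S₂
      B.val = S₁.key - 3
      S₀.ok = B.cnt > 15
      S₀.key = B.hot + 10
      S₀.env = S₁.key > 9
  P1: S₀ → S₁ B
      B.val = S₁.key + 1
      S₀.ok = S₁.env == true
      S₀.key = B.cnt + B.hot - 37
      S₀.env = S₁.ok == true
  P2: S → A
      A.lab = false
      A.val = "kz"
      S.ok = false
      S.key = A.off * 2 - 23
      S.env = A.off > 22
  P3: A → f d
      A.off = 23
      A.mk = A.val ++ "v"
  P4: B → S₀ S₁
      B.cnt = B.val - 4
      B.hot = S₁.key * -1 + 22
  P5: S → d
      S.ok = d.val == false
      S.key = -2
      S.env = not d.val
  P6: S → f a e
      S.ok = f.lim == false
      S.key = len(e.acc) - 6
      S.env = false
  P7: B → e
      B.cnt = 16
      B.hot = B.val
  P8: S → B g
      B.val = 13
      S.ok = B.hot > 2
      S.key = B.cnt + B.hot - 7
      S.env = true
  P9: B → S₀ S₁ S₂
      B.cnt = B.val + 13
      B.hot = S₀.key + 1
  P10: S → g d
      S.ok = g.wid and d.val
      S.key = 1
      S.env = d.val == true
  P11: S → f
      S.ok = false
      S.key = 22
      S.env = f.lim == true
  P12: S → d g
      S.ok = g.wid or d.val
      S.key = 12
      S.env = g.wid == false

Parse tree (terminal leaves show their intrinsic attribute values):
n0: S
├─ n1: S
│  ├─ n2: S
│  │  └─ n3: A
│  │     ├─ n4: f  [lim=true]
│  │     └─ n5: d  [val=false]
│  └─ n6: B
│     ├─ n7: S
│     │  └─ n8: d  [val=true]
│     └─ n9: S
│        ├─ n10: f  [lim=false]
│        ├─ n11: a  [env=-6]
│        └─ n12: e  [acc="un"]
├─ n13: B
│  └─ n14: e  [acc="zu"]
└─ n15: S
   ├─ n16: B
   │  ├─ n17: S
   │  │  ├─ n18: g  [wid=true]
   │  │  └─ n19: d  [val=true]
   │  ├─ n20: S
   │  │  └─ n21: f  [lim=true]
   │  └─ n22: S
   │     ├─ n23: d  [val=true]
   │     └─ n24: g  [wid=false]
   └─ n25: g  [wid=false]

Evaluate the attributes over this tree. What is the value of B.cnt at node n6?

20

1. n3.lab = false  [false]
2. n3.val = "kz"  ["kz"]
3. n4.lim = true  [terminal]
4. n5.val = false  [terminal]
5. n3.off = 23  [23]
6. n3.mk = "kzv"  [A.val ++ "v"]
7. n2.ok = false  [false]
8. n2.key = 23  [A.off * 2 - 23]
9. n2.env = true  [A.off > 22]
10. n6.val = 24  [S₁.key + 1]
11. n8.val = true  [terminal]
12. n7.ok = false  [d.val == false]
13. n7.key = -2  [-2]
14. n7.env = false  [not d.val]
15. n10.lim = false  [terminal]
16. n11.env = -6  [terminal]
17. n12.acc = "un"  [terminal]
18. n9.ok = true  [f.lim == false]
19. n9.key = -4  [len(e.acc) - 6]
20. n9.env = false  [false]
21. n6.cnt = 20  [B.val - 4]
22. n6.hot = 26  [S₁.key * -1 + 22]
23. n1.ok = true  [S₁.env == true]
24. n1.key = 9  [B.cnt + B.hot - 37]
25. n1.env = false  [S₁.ok == true]
26. n13.val = 6  [S₁.key - 3]
27. n14.acc = "zu"  [terminal]
28. n13.cnt = 16  [16]
29. n13.hot = 6  [B.val]
30. n16.val = 13  [13]
31. n18.wid = true  [terminal]
32. n19.val = true  [terminal]
33. n17.ok = true  [g.wid and d.val]
34. n17.key = 1  [1]
35. n17.env = true  [d.val == true]
36. n21.lim = true  [terminal]
37. n20.ok = false  [false]
38. n20.key = 22  [22]
39. n20.env = true  [f.lim == true]
40. n23.val = true  [terminal]
41. n24.wid = false  [terminal]
42. n22.ok = true  [g.wid or d.val]
43. n22.key = 12  [12]
44. n22.env = true  [g.wid == false]
45. n16.cnt = 26  [B.val + 13]
46. n16.hot = 2  [S₀.key + 1]
47. n25.wid = false  [terminal]
48. n15.ok = false  [B.hot > 2]
49. n15.key = 21  [B.cnt + B.hot - 7]
50. n15.env = true  [true]
51. n0.ok = true  [B.cnt > 15]
52. n0.key = 16  [B.hot + 10]
53. n0.env = false  [S₁.key > 9]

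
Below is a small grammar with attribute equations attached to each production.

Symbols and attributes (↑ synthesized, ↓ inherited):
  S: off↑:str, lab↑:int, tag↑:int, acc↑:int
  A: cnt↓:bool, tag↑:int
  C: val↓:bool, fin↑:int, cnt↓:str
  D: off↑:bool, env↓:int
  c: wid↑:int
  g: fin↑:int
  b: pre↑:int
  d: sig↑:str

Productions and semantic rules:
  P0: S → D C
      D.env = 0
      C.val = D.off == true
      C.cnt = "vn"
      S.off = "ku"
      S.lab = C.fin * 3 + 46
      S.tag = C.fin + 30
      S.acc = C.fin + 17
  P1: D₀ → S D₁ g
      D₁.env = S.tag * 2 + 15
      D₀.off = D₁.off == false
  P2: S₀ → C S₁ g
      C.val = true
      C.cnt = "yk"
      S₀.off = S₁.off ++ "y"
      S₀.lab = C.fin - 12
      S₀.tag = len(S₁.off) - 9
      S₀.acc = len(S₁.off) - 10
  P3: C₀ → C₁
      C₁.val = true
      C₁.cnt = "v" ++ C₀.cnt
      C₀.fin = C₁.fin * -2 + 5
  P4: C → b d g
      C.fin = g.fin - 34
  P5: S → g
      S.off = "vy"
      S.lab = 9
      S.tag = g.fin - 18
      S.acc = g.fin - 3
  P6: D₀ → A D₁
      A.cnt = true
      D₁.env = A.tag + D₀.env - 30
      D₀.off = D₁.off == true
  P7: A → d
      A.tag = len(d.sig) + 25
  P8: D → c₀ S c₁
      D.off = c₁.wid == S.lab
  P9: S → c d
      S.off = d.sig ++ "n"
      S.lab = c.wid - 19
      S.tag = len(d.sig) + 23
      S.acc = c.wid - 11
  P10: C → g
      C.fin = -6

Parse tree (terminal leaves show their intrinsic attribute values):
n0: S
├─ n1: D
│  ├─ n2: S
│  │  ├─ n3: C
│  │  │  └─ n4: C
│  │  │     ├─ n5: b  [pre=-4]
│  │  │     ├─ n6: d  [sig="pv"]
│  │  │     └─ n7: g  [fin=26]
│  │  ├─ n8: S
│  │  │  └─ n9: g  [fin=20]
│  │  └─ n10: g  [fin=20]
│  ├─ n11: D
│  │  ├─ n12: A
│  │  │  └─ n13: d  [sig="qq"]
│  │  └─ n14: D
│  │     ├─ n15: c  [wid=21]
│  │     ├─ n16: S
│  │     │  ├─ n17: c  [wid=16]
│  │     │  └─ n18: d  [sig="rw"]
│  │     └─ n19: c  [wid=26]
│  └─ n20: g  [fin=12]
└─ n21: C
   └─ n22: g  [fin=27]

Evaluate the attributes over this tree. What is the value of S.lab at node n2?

1. n1.env = 0  [0]
2. n3.val = true  [true]
3. n3.cnt = "yk"  ["yk"]
4. n4.val = true  [true]
5. n4.cnt = "vyk"  ["v" ++ C₀.cnt]
6. n5.pre = -4  [terminal]
7. n6.sig = "pv"  [terminal]
8. n7.fin = 26  [terminal]
9. n4.fin = -8  [g.fin - 34]
10. n3.fin = 21  [C₁.fin * -2 + 5]
11. n9.fin = 20  [terminal]
12. n8.off = "vy"  ["vy"]
13. n8.lab = 9  [9]
14. n8.tag = 2  [g.fin - 18]
15. n8.acc = 17  [g.fin - 3]
16. n10.fin = 20  [terminal]
17. n2.off = "vyy"  [S₁.off ++ "y"]
18. n2.lab = 9  [C.fin - 12]
19. n2.tag = -7  [len(S₁.off) - 9]
20. n2.acc = -8  [len(S₁.off) - 10]
21. n11.env = 1  [S.tag * 2 + 15]
22. n12.cnt = true  [true]
23. n13.sig = "qq"  [terminal]
24. n12.tag = 27  [len(d.sig) + 25]
25. n14.env = -2  [A.tag + D₀.env - 30]
26. n15.wid = 21  [terminal]
27. n17.wid = 16  [terminal]
28. n18.sig = "rw"  [terminal]
29. n16.off = "rwn"  [d.sig ++ "n"]
30. n16.lab = -3  [c.wid - 19]
31. n16.tag = 25  [len(d.sig) + 23]
32. n16.acc = 5  [c.wid - 11]
33. n19.wid = 26  [terminal]
34. n14.off = false  [c₁.wid == S.lab]
35. n11.off = false  [D₁.off == true]
36. n20.fin = 12  [terminal]
37. n1.off = true  [D₁.off == false]
38. n21.val = true  [D.off == true]
39. n21.cnt = "vn"  ["vn"]
40. n22.fin = 27  [terminal]
41. n21.fin = -6  [-6]
42. n0.off = "ku"  ["ku"]
43. n0.lab = 28  [C.fin * 3 + 46]
44. n0.tag = 24  [C.fin + 30]
45. n0.acc = 11  [C.fin + 17]

9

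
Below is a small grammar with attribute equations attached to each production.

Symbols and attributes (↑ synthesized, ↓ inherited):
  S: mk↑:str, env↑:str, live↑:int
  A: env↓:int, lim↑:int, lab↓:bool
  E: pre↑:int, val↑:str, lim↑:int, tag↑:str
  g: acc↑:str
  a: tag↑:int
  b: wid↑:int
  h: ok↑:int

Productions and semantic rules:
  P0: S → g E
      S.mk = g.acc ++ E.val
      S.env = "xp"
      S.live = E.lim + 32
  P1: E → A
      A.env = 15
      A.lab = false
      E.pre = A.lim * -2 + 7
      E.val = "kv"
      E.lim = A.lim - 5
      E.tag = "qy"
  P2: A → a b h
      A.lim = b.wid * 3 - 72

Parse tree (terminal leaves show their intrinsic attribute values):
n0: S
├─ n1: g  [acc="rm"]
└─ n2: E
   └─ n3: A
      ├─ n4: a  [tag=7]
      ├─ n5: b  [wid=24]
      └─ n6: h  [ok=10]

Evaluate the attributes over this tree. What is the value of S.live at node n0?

27

1. n1.acc = "rm"  [terminal]
2. n3.env = 15  [15]
3. n3.lab = false  [false]
4. n4.tag = 7  [terminal]
5. n5.wid = 24  [terminal]
6. n6.ok = 10  [terminal]
7. n3.lim = 0  [b.wid * 3 - 72]
8. n2.pre = 7  [A.lim * -2 + 7]
9. n2.val = "kv"  ["kv"]
10. n2.lim = -5  [A.lim - 5]
11. n2.tag = "qy"  ["qy"]
12. n0.mk = "rmkv"  [g.acc ++ E.val]
13. n0.env = "xp"  ["xp"]
14. n0.live = 27  [E.lim + 32]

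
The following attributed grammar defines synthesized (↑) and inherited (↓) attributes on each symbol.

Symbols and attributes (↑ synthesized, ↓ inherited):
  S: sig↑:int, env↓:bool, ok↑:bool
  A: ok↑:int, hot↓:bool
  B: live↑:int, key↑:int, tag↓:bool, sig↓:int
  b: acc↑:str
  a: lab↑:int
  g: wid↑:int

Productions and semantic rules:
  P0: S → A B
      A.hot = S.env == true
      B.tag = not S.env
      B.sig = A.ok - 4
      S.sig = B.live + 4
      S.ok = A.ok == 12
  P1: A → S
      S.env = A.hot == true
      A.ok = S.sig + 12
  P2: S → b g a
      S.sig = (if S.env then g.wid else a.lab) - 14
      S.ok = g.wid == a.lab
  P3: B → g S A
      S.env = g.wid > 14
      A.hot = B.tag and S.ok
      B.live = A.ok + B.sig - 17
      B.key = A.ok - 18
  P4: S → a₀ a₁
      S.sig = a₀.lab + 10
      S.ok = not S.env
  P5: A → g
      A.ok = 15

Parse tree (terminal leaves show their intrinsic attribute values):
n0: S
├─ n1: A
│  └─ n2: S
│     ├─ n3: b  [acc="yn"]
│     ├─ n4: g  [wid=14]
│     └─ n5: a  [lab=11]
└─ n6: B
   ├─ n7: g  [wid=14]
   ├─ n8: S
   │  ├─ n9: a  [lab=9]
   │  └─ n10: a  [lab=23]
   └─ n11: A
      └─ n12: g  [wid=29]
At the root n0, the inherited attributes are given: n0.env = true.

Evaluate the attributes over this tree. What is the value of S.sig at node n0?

10

1. n0.env = true  [given at root]
2. n1.hot = true  [S.env == true]
3. n2.env = true  [A.hot == true]
4. n3.acc = "yn"  [terminal]
5. n4.wid = 14  [terminal]
6. n5.lab = 11  [terminal]
7. n2.sig = 0  [(if S.env then g.wid else a.lab) - 14]
8. n2.ok = false  [g.wid == a.lab]
9. n1.ok = 12  [S.sig + 12]
10. n6.tag = false  [not S.env]
11. n6.sig = 8  [A.ok - 4]
12. n7.wid = 14  [terminal]
13. n8.env = false  [g.wid > 14]
14. n9.lab = 9  [terminal]
15. n10.lab = 23  [terminal]
16. n8.sig = 19  [a₀.lab + 10]
17. n8.ok = true  [not S.env]
18. n11.hot = false  [B.tag and S.ok]
19. n12.wid = 29  [terminal]
20. n11.ok = 15  [15]
21. n6.live = 6  [A.ok + B.sig - 17]
22. n6.key = -3  [A.ok - 18]
23. n0.sig = 10  [B.live + 4]
24. n0.ok = true  [A.ok == 12]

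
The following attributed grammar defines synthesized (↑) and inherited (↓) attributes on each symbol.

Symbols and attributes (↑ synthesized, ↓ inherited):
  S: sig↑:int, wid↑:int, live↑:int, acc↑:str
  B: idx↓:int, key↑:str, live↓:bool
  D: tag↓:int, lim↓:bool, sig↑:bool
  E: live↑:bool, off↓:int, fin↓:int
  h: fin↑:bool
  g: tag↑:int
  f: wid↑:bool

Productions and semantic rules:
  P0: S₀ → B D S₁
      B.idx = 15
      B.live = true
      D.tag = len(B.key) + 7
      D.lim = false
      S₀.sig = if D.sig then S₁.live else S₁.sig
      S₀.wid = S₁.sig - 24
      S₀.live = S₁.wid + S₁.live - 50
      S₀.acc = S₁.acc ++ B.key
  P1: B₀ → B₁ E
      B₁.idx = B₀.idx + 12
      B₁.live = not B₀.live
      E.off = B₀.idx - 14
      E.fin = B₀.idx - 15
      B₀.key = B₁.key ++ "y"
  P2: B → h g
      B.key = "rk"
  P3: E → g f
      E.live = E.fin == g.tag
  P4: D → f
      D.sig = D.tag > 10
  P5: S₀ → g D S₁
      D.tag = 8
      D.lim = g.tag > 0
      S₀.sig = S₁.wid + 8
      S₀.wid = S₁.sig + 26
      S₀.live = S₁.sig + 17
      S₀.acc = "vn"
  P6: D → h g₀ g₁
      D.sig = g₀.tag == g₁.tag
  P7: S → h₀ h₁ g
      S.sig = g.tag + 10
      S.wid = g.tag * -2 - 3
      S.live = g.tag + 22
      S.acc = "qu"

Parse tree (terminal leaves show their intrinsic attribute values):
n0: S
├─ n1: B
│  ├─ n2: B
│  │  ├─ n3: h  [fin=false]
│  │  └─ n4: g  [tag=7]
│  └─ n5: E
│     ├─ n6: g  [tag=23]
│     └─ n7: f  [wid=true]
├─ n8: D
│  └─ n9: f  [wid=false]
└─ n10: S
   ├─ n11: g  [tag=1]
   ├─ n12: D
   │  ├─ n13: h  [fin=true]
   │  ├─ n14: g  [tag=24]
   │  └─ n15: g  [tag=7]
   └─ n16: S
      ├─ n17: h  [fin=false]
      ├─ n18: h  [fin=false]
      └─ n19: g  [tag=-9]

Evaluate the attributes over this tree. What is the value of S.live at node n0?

1. n1.idx = 15  [15]
2. n1.live = true  [true]
3. n2.idx = 27  [B₀.idx + 12]
4. n2.live = false  [not B₀.live]
5. n3.fin = false  [terminal]
6. n4.tag = 7  [terminal]
7. n2.key = "rk"  ["rk"]
8. n5.off = 1  [B₀.idx - 14]
9. n5.fin = 0  [B₀.idx - 15]
10. n6.tag = 23  [terminal]
11. n7.wid = true  [terminal]
12. n5.live = false  [E.fin == g.tag]
13. n1.key = "rky"  [B₁.key ++ "y"]
14. n8.tag = 10  [len(B.key) + 7]
15. n8.lim = false  [false]
16. n9.wid = false  [terminal]
17. n8.sig = false  [D.tag > 10]
18. n11.tag = 1  [terminal]
19. n12.tag = 8  [8]
20. n12.lim = true  [g.tag > 0]
21. n13.fin = true  [terminal]
22. n14.tag = 24  [terminal]
23. n15.tag = 7  [terminal]
24. n12.sig = false  [g₀.tag == g₁.tag]
25. n17.fin = false  [terminal]
26. n18.fin = false  [terminal]
27. n19.tag = -9  [terminal]
28. n16.sig = 1  [g.tag + 10]
29. n16.wid = 15  [g.tag * -2 - 3]
30. n16.live = 13  [g.tag + 22]
31. n16.acc = "qu"  ["qu"]
32. n10.sig = 23  [S₁.wid + 8]
33. n10.wid = 27  [S₁.sig + 26]
34. n10.live = 18  [S₁.sig + 17]
35. n10.acc = "vn"  ["vn"]
36. n0.sig = 23  [if D.sig then S₁.live else S₁.sig]
37. n0.wid = -1  [S₁.sig - 24]
38. n0.live = -5  [S₁.wid + S₁.live - 50]
39. n0.acc = "vnrky"  [S₁.acc ++ B.key]

-5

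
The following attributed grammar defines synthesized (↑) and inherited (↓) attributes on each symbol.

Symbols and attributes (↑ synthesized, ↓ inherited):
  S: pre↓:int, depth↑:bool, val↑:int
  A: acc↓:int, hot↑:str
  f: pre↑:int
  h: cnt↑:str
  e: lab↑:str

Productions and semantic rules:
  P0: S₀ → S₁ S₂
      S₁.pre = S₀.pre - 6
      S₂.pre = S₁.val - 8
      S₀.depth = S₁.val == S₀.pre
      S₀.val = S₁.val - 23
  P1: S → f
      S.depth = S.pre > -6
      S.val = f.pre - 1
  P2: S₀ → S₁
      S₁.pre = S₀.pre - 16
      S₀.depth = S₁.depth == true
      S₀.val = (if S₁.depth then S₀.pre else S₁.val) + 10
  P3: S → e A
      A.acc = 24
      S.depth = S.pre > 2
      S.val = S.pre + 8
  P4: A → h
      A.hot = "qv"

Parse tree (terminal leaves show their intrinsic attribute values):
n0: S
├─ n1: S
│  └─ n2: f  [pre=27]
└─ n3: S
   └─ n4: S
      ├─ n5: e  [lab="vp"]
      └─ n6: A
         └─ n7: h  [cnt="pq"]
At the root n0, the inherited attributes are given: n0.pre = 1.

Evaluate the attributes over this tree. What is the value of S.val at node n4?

10

1. n0.pre = 1  [given at root]
2. n1.pre = -5  [S₀.pre - 6]
3. n2.pre = 27  [terminal]
4. n1.depth = true  [S.pre > -6]
5. n1.val = 26  [f.pre - 1]
6. n3.pre = 18  [S₁.val - 8]
7. n4.pre = 2  [S₀.pre - 16]
8. n5.lab = "vp"  [terminal]
9. n6.acc = 24  [24]
10. n7.cnt = "pq"  [terminal]
11. n6.hot = "qv"  ["qv"]
12. n4.depth = false  [S.pre > 2]
13. n4.val = 10  [S.pre + 8]
14. n3.depth = false  [S₁.depth == true]
15. n3.val = 20  [(if S₁.depth then S₀.pre else S₁.val) + 10]
16. n0.depth = false  [S₁.val == S₀.pre]
17. n0.val = 3  [S₁.val - 23]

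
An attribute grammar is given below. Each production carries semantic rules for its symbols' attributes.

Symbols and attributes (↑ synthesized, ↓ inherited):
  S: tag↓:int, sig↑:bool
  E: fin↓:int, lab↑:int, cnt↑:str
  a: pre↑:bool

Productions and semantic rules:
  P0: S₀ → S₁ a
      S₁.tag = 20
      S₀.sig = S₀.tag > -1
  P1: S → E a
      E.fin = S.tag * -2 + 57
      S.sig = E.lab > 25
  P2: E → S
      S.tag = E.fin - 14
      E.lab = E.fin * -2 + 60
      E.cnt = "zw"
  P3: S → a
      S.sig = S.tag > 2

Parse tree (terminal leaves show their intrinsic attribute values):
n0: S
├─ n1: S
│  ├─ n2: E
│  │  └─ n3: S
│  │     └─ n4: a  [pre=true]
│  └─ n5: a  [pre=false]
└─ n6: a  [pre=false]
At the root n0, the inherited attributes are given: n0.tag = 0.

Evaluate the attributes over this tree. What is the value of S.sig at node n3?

1. n0.tag = 0  [given at root]
2. n1.tag = 20  [20]
3. n2.fin = 17  [S.tag * -2 + 57]
4. n3.tag = 3  [E.fin - 14]
5. n4.pre = true  [terminal]
6. n3.sig = true  [S.tag > 2]
7. n2.lab = 26  [E.fin * -2 + 60]
8. n2.cnt = "zw"  ["zw"]
9. n5.pre = false  [terminal]
10. n1.sig = true  [E.lab > 25]
11. n6.pre = false  [terminal]
12. n0.sig = true  [S₀.tag > -1]

true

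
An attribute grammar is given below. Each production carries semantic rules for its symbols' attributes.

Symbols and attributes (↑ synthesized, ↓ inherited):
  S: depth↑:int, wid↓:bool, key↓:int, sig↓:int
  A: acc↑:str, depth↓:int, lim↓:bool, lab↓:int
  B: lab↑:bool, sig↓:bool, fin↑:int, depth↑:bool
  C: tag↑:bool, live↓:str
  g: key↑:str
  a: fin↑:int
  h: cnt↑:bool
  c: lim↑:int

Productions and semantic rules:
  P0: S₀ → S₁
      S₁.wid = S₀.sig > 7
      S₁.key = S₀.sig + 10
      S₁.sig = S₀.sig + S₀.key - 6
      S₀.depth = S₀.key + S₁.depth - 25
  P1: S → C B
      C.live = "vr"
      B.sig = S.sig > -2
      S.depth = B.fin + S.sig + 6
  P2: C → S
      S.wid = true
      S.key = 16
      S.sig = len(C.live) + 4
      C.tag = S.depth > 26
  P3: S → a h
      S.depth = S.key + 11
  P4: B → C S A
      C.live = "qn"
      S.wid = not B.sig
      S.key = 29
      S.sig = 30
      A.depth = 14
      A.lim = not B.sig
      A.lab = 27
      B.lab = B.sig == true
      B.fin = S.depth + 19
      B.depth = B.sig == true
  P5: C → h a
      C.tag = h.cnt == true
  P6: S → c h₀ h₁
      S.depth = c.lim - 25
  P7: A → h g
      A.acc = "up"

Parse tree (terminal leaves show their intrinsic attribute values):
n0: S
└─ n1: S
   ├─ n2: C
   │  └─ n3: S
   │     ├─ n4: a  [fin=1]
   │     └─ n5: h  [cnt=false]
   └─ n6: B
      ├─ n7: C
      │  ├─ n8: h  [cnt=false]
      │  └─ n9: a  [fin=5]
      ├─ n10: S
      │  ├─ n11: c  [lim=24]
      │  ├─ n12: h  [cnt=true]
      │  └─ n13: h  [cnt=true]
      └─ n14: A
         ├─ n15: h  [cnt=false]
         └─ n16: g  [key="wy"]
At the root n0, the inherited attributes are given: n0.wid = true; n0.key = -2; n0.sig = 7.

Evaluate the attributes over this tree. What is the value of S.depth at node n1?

23

1. n0.wid = true  [given at root]
2. n0.key = -2  [given at root]
3. n0.sig = 7  [given at root]
4. n1.wid = false  [S₀.sig > 7]
5. n1.key = 17  [S₀.sig + 10]
6. n1.sig = -1  [S₀.sig + S₀.key - 6]
7. n2.live = "vr"  ["vr"]
8. n3.wid = true  [true]
9. n3.key = 16  [16]
10. n3.sig = 6  [len(C.live) + 4]
11. n4.fin = 1  [terminal]
12. n5.cnt = false  [terminal]
13. n3.depth = 27  [S.key + 11]
14. n2.tag = true  [S.depth > 26]
15. n6.sig = true  [S.sig > -2]
16. n7.live = "qn"  ["qn"]
17. n8.cnt = false  [terminal]
18. n9.fin = 5  [terminal]
19. n7.tag = false  [h.cnt == true]
20. n10.wid = false  [not B.sig]
21. n10.key = 29  [29]
22. n10.sig = 30  [30]
23. n11.lim = 24  [terminal]
24. n12.cnt = true  [terminal]
25. n13.cnt = true  [terminal]
26. n10.depth = -1  [c.lim - 25]
27. n14.depth = 14  [14]
28. n14.lim = false  [not B.sig]
29. n14.lab = 27  [27]
30. n15.cnt = false  [terminal]
31. n16.key = "wy"  [terminal]
32. n14.acc = "up"  ["up"]
33. n6.lab = true  [B.sig == true]
34. n6.fin = 18  [S.depth + 19]
35. n6.depth = true  [B.sig == true]
36. n1.depth = 23  [B.fin + S.sig + 6]
37. n0.depth = -4  [S₀.key + S₁.depth - 25]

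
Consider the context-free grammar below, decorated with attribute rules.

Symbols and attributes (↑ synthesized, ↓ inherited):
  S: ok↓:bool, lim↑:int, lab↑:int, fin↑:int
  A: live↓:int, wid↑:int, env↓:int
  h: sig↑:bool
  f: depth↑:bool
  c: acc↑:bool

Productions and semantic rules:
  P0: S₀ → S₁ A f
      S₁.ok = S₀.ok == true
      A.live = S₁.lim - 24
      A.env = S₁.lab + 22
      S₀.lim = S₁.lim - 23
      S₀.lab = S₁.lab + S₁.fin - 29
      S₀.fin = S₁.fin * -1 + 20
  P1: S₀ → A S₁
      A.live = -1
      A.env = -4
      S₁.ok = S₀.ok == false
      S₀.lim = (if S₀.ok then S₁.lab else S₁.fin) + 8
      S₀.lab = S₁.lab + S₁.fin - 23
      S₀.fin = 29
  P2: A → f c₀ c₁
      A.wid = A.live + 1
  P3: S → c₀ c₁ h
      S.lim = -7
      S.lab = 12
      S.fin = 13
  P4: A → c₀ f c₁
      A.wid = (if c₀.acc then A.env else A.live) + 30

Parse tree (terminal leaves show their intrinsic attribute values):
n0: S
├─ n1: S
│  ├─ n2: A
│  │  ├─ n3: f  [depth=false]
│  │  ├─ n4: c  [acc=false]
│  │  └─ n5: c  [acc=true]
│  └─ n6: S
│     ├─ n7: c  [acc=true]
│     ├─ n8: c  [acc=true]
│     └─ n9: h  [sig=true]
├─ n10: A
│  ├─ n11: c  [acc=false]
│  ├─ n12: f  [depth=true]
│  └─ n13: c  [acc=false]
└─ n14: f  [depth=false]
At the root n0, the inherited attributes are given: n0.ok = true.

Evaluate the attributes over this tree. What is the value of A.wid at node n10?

1. n0.ok = true  [given at root]
2. n1.ok = true  [S₀.ok == true]
3. n2.live = -1  [-1]
4. n2.env = -4  [-4]
5. n3.depth = false  [terminal]
6. n4.acc = false  [terminal]
7. n5.acc = true  [terminal]
8. n2.wid = 0  [A.live + 1]
9. n6.ok = false  [S₀.ok == false]
10. n7.acc = true  [terminal]
11. n8.acc = true  [terminal]
12. n9.sig = true  [terminal]
13. n6.lim = -7  [-7]
14. n6.lab = 12  [12]
15. n6.fin = 13  [13]
16. n1.lim = 20  [(if S₀.ok then S₁.lab else S₁.fin) + 8]
17. n1.lab = 2  [S₁.lab + S₁.fin - 23]
18. n1.fin = 29  [29]
19. n10.live = -4  [S₁.lim - 24]
20. n10.env = 24  [S₁.lab + 22]
21. n11.acc = false  [terminal]
22. n12.depth = true  [terminal]
23. n13.acc = false  [terminal]
24. n10.wid = 26  [(if c₀.acc then A.env else A.live) + 30]
25. n14.depth = false  [terminal]
26. n0.lim = -3  [S₁.lim - 23]
27. n0.lab = 2  [S₁.lab + S₁.fin - 29]
28. n0.fin = -9  [S₁.fin * -1 + 20]

26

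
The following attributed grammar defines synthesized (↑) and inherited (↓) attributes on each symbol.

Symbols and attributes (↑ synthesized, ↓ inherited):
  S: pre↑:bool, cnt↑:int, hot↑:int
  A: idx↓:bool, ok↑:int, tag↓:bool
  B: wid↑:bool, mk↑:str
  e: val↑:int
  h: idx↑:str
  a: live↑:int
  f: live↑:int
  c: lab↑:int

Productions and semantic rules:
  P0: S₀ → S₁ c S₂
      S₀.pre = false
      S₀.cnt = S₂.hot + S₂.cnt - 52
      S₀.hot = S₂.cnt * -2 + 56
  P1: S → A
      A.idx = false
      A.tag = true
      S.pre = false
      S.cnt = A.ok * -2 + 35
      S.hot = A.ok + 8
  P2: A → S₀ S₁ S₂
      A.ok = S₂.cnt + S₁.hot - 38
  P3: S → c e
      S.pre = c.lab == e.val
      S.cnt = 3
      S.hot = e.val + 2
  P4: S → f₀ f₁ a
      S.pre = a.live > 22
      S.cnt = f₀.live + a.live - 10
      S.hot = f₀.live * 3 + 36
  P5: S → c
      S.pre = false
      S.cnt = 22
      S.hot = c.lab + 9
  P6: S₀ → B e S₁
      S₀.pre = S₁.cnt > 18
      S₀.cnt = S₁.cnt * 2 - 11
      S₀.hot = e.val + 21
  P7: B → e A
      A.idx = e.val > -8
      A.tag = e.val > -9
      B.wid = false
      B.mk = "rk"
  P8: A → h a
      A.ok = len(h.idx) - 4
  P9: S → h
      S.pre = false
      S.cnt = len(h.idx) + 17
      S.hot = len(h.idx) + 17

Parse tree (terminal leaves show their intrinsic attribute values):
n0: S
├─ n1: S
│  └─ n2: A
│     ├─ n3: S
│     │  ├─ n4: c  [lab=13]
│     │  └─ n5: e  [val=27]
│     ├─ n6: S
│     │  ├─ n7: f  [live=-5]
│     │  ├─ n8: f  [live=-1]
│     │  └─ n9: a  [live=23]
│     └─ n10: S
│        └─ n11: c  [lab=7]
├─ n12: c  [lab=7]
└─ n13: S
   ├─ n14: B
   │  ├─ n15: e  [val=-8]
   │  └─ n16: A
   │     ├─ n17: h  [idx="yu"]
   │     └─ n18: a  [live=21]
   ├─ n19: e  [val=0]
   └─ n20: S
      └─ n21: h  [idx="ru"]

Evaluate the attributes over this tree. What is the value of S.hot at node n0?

1. n2.idx = false  [false]
2. n2.tag = true  [true]
3. n4.lab = 13  [terminal]
4. n5.val = 27  [terminal]
5. n3.pre = false  [c.lab == e.val]
6. n3.cnt = 3  [3]
7. n3.hot = 29  [e.val + 2]
8. n7.live = -5  [terminal]
9. n8.live = -1  [terminal]
10. n9.live = 23  [terminal]
11. n6.pre = true  [a.live > 22]
12. n6.cnt = 8  [f₀.live + a.live - 10]
13. n6.hot = 21  [f₀.live * 3 + 36]
14. n11.lab = 7  [terminal]
15. n10.pre = false  [false]
16. n10.cnt = 22  [22]
17. n10.hot = 16  [c.lab + 9]
18. n2.ok = 5  [S₂.cnt + S₁.hot - 38]
19. n1.pre = false  [false]
20. n1.cnt = 25  [A.ok * -2 + 35]
21. n1.hot = 13  [A.ok + 8]
22. n12.lab = 7  [terminal]
23. n15.val = -8  [terminal]
24. n16.idx = false  [e.val > -8]
25. n16.tag = true  [e.val > -9]
26. n17.idx = "yu"  [terminal]
27. n18.live = 21  [terminal]
28. n16.ok = -2  [len(h.idx) - 4]
29. n14.wid = false  [false]
30. n14.mk = "rk"  ["rk"]
31. n19.val = 0  [terminal]
32. n21.idx = "ru"  [terminal]
33. n20.pre = false  [false]
34. n20.cnt = 19  [len(h.idx) + 17]
35. n20.hot = 19  [len(h.idx) + 17]
36. n13.pre = true  [S₁.cnt > 18]
37. n13.cnt = 27  [S₁.cnt * 2 - 11]
38. n13.hot = 21  [e.val + 21]
39. n0.pre = false  [false]
40. n0.cnt = -4  [S₂.hot + S₂.cnt - 52]
41. n0.hot = 2  [S₂.cnt * -2 + 56]

2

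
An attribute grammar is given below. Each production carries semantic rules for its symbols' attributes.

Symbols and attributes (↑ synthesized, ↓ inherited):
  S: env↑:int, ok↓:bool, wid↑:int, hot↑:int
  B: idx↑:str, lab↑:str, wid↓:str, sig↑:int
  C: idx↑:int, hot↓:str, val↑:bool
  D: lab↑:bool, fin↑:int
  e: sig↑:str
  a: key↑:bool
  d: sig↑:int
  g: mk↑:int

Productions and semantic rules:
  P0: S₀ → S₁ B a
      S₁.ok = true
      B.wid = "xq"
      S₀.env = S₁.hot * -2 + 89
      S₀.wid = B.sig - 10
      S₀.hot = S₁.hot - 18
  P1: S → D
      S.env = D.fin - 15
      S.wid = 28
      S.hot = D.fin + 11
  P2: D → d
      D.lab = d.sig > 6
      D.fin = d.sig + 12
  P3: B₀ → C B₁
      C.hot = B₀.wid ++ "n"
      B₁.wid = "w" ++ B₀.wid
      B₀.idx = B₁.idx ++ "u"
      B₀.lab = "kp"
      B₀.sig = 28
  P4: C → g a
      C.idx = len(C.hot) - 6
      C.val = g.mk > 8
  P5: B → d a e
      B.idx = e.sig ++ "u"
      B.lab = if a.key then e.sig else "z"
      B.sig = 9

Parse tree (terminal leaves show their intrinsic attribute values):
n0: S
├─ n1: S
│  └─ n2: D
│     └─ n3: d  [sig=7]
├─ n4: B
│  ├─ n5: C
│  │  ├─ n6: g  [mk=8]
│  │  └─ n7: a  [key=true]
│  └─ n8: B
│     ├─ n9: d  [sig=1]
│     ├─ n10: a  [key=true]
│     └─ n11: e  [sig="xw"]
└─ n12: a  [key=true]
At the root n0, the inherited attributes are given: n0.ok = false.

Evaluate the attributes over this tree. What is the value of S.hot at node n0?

1. n0.ok = false  [given at root]
2. n1.ok = true  [true]
3. n3.sig = 7  [terminal]
4. n2.lab = true  [d.sig > 6]
5. n2.fin = 19  [d.sig + 12]
6. n1.env = 4  [D.fin - 15]
7. n1.wid = 28  [28]
8. n1.hot = 30  [D.fin + 11]
9. n4.wid = "xq"  ["xq"]
10. n5.hot = "xqn"  [B₀.wid ++ "n"]
11. n6.mk = 8  [terminal]
12. n7.key = true  [terminal]
13. n5.idx = -3  [len(C.hot) - 6]
14. n5.val = false  [g.mk > 8]
15. n8.wid = "wxq"  ["w" ++ B₀.wid]
16. n9.sig = 1  [terminal]
17. n10.key = true  [terminal]
18. n11.sig = "xw"  [terminal]
19. n8.idx = "xwu"  [e.sig ++ "u"]
20. n8.lab = "xw"  [if a.key then e.sig else "z"]
21. n8.sig = 9  [9]
22. n4.idx = "xwuu"  [B₁.idx ++ "u"]
23. n4.lab = "kp"  ["kp"]
24. n4.sig = 28  [28]
25. n12.key = true  [terminal]
26. n0.env = 29  [S₁.hot * -2 + 89]
27. n0.wid = 18  [B.sig - 10]
28. n0.hot = 12  [S₁.hot - 18]

12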